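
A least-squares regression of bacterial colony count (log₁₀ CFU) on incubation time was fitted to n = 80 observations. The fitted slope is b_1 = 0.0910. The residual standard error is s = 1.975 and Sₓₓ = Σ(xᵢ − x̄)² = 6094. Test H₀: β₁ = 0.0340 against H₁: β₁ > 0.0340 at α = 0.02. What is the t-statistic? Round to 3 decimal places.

SE(b_1) = s/√Sₓₓ = 1.975/√6094 = 0.0252997.
t = (0.0910 − 0.0340) / 0.0252997 = 2.253.
df = n − 2 = 78.
One-sided p ≈ 0.0135, which is < 0.02, so reject H₀.
There is evidence that the true slope on incubation time exceeds 0.0340 log₁₀ CFU per unit.

t = 2.253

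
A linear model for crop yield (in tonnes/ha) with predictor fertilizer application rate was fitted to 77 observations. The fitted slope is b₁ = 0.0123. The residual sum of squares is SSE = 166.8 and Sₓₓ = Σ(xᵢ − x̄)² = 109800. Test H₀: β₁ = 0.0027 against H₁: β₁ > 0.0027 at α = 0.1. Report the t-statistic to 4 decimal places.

t = 2.1331

MSE = SSE/(n − 2) = 166.8/75 = 2.224.
SE(b₁) = √(MSE/Sₓₓ) = √(2.224/109800) = 0.00450056.
t = (0.0123 − 0.0027) / 0.00450056 = 2.1331.
df = n − 2 = 75.
One-sided p ≈ 0.0181, which is < 0.1, so reject H₀.
There is evidence that the true slope on fertilizer application rate exceeds 0.0027 tonnes/ha per unit.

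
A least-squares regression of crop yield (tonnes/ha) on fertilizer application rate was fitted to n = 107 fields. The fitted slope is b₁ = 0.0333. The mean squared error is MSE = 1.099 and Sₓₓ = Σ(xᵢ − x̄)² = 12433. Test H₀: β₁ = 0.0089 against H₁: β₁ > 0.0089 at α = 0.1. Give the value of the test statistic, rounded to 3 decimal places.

SE(b₁) = √(MSE/Sₓₓ) = √(1.099/12433) = 0.0094018.
t = (0.0333 − 0.0089) / 0.0094018 = 2.595.
df = n − 2 = 105.
One-sided p ≈ 0.0054, which is < 0.1, so reject H₀.
There is evidence that the true slope on fertilizer application rate exceeds 0.0089 tonnes/ha per unit.

t = 2.595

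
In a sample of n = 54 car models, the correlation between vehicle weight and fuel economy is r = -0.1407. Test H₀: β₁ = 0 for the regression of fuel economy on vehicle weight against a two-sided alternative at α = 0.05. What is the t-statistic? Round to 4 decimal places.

t = -1.0248

t = r·√(n − 2)/√(1 − r²) = -0.1407·√52/√0.980204 = -1.0248.
df = n − 2 = 52.
Two-sided p ≈ 0.3102, which is ≥ 0.05, so fail to reject H₀.
The data do not give significant evidence of a linear association between vehicle weight and fuel economy.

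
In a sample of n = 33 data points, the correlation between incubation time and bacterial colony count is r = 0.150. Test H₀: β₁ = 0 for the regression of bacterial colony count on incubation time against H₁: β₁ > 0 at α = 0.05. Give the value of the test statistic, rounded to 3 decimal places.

t = 0.845

t = r·√(n − 2)/√(1 − r²) = 0.150·√31/√0.9775 = 0.845.
df = n − 2 = 31.
One-sided p ≈ 0.2024, which is ≥ 0.05, so fail to reject H₀.
The data do not give significant evidence of a linear association between incubation time and bacterial colony count.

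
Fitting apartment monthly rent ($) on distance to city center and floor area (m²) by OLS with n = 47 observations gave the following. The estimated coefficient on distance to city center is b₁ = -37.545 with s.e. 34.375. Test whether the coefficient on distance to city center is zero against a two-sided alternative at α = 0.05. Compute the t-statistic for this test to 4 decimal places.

H₀: β₁ = 0 vs H₁: β₁ ≠ 0.
t = (b₁ − β₁⁰)/SE = -37.545 / 34.375 = -1.0922.
df = n − k − 1 = 47 − 2 − 1 = 44.
Two-sided p ≈ 0.2807, which is ≥ 0.05, so fail to reject H₀.
The data do not give significant evidence of an association between distance to city center and apartment monthly rent, after adjusting for the other predictors.

t = -1.0922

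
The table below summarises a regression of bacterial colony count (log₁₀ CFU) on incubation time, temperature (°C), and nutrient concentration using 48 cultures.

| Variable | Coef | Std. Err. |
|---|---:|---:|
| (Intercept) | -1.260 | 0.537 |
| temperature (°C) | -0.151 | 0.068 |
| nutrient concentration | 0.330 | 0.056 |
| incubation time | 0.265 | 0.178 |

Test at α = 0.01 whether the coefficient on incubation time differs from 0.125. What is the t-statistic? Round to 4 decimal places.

Read off: b = 0.265, SE = 0.178 for incubation time.
H₀: β₁ = 0.125 vs H₁: β₁ ≠ 0.125.
t = (0.265 − 0.125) / 0.178 = 0.7865.
df = n − k − 1 = 48 − 3 − 1 = 44.
Two-sided p ≈ 0.4358, which is ≥ 0.01, so fail to reject H₀.
The data are consistent with a true slope of 0.125 log₁₀ CFU per unit of incubation time, holding the other predictors fixed.

t = 0.7865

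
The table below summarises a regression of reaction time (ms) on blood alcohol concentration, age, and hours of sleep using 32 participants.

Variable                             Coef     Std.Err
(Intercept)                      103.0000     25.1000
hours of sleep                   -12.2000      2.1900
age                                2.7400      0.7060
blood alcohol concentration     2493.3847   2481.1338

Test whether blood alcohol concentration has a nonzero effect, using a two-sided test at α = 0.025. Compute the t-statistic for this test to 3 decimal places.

Read off: b = 2493.3847, SE = 2481.1338 for blood alcohol concentration.
H₀: β₁ = 0 vs H₁: β₁ ≠ 0.
t = 2493.3847 / 2481.1338 = 1.005.
df = n − k − 1 = 32 − 3 − 1 = 28.
Two-sided p ≈ 0.3235, which is ≥ 0.025, so fail to reject H₀.
The data do not give significant evidence of an association between blood alcohol concentration and reaction time, after adjusting for the other predictors.

t = 1.005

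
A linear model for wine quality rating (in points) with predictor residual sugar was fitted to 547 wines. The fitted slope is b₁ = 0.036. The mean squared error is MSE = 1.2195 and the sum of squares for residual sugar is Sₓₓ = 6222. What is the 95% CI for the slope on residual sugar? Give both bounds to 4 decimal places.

(0.0085, 0.0635)

SE(b₁) = √(MSE/Sₓₓ) = √(1.2195/6222) = 0.0139999.
df = n − 2 = 545.
t* = t_{0.025, 545} = 1.964326.
Margin = t* × SE = 1.964326 × 0.0139999 = 0.027500.
CI: 0.036 ± 0.027500 → (0.0085, 0.0635).
With 95% confidence, each one-unit increase in residual sugar is associated with a change of between 0.0085 and 0.0635 points in wine quality rating.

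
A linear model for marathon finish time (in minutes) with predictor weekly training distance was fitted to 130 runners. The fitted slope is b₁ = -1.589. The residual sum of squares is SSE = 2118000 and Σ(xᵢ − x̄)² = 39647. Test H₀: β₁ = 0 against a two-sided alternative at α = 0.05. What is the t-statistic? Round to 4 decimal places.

MSE = SSE/(n − 2) = 2118000/128 = 16546.9.
SE(b₁) = √(MSE/Sₓₓ) = √(16546.9/39647) = 0.64603.
t = -1.589 / 0.64603 = -2.4596.
df = n − 2 = 128.
Two-sided p ≈ 0.0152, which is < 0.05, so reject H₀.
There is evidence that weekly training distance is associated with marathon finish time.

t = -2.4596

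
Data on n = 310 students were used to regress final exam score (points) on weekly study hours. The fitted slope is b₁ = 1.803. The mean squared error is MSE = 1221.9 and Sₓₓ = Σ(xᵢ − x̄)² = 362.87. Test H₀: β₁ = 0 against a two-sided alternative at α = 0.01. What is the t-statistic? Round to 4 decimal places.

t = 0.9825

SE(b₁) = √(MSE/Sₓₓ) = √(1221.9/362.87) = 1.83503.
t = 1.803 / 1.83503 = 0.9825.
df = n − 2 = 308.
Two-sided p ≈ 0.3266, which is ≥ 0.01, so fail to reject H₀.
The data do not give significant evidence of an association between weekly study hours and final exam score.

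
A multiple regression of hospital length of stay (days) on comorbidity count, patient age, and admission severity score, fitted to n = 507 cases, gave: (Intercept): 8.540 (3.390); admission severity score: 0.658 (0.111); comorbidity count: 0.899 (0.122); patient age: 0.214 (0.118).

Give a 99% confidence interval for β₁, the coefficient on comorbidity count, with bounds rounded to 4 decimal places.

Read off: b = 0.899, SE = 0.122 for comorbidity count.
df = n − k − 1 = 507 − 3 − 1 = 503.
t* = t_{0.005, 503} = 2.585639.
Margin = t* × SE = 2.585639 × 0.122 = 0.315448.
CI: 0.899 ± 0.315448 → (0.5836, 1.2144).

(0.5836, 1.2144)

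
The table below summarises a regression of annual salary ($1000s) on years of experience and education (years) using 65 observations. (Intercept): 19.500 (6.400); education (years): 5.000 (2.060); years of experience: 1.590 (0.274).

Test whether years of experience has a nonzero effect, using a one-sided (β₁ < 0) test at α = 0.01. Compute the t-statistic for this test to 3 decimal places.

Read off: b = 1.590, SE = 0.274 for years of experience.
H₀: β₁ = 0 vs H₁: β₁ < 0.
t = 1.590 / 0.274 = 5.803.
df = n − k − 1 = 65 − 2 − 1 = 62.
One-sided p ≈ 1.0000, which is ≥ 0.01, so fail to reject H₀.
The data do not give significant evidence that the true slope on years of experience is negative, holding the other predictors fixed.

t = 5.803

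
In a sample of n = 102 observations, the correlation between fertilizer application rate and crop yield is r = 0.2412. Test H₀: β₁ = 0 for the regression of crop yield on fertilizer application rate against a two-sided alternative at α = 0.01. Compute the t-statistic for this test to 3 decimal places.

t = 2.485

t = r·√(n − 2)/√(1 − r²) = 0.2412·√100/√0.941823 = 2.485.
df = n − 2 = 100.
Two-sided p ≈ 0.0146, which is ≥ 0.01, so fail to reject H₀.
The data do not give significant evidence of a linear association between fertilizer application rate and crop yield.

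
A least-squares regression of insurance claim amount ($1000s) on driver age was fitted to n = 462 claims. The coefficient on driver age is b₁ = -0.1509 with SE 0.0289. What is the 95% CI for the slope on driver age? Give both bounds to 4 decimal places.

(-0.2077, -0.0941)

df = n − 2 = 462 − 2 = 460.
t* = t_{0.025, 460} = 1.965134.
Margin = t* × SE = 1.965134 × 0.0289 = 0.056792.
CI: -0.1509 ± 0.056792 → (-0.2077, -0.0941).
With 95% confidence, each one-unit increase in driver age is associated with a change of between -0.2077 and -0.0941 $1000s in insurance claim amount.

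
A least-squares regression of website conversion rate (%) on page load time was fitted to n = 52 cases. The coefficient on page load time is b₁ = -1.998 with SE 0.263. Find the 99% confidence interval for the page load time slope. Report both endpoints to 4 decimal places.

df = n − 2 = 52 − 2 = 50.
t* = t_{0.005, 50} = 2.677793.
Margin = t* × SE = 2.677793 × 0.263 = 0.704260.
CI: -1.998 ± 0.704260 → (-2.7023, -1.2937).
With 99% confidence, each one-unit increase in page load time is associated with a change of between -2.7023 and -1.2937 % in website conversion rate.

(-2.7023, -1.2937)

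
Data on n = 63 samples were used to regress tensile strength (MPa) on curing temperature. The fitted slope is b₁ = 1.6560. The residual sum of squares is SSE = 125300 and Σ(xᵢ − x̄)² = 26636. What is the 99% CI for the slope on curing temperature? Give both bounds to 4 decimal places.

(0.9176, 2.3944)

MSE = SSE/(n − 2) = 125300/61 = 2054.1.
SE(b₁) = √(MSE/Sₓₓ) = √(2054.1/26636) = 0.2777.
df = n − 2 = 61.
t* = t_{0.005, 61} = 2.658857.
Margin = t* × SE = 2.658857 × 0.2777 = 0.738365.
CI: 1.6560 ± 0.738365 → (0.9176, 2.3944).
With 99% confidence, each one-unit increase in curing temperature is associated with a change of between 0.9176 and 2.3944 MPa in tensile strength.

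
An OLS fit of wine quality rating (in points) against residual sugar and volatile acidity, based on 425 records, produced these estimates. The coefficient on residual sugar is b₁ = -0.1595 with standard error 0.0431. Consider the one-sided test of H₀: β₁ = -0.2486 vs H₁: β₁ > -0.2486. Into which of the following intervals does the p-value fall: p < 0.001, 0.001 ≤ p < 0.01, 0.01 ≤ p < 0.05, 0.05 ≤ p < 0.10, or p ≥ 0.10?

t = (-0.1595 − (-0.2486)) / 0.0431 = 2.067.
df = n − k − 1 = 425 − 2 − 1 = 422.
One-sided p = P(T_{422} > t) ≈ 0.0197.
So 0.01 ≤ p < 0.05.

0.01 ≤ p < 0.05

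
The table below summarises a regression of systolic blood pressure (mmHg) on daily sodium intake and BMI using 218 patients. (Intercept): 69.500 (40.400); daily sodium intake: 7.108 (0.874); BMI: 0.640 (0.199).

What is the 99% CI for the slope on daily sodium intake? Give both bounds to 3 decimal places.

Read off: b = 7.108, SE = 0.874 for daily sodium intake.
df = n − k − 1 = 218 − 2 − 1 = 215.
t* = t_{0.005, 215} = 2.598889.
Margin = t* × SE = 2.598889 × 0.874 = 2.27143.
CI: 7.108 ± 2.27143 → (4.837, 9.379).

(4.837, 9.379)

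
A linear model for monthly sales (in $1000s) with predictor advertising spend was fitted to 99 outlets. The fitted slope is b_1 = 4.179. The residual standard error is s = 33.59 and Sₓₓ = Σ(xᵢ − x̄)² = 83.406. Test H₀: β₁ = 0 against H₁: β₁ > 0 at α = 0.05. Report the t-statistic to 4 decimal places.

t = 1.1362

SE(b_1) = s/√Sₓₓ = 33.59/√83.406 = 3.678.
t = 4.179 / 3.678 = 1.1362.
df = n − 2 = 97.
One-sided p ≈ 0.1293, which is ≥ 0.05, so fail to reject H₀.
The data do not give significant evidence that the true slope on advertising spend is positive.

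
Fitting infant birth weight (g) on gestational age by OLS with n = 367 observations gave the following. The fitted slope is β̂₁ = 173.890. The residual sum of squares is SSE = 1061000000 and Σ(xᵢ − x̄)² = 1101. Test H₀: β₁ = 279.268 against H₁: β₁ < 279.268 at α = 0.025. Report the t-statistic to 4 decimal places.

t = -2.0508

MSE = SSE/(n − 2) = 1061000000/365 = 2.90685e+06.
SE(β̂₁) = √(MSE/Sₓₓ) = √(2.90685e+06/1101) = 51.3828.
t = (173.890 − 279.268) / 51.3828 = -2.0508.
df = n − 2 = 365.
One-sided p ≈ 0.0205, which is < 0.025, so reject H₀.
There is evidence that the true slope on gestational age is below 279.268 g per unit.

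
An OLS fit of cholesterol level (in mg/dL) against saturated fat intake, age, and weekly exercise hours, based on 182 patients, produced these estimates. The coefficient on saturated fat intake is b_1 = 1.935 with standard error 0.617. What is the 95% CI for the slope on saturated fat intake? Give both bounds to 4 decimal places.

(0.7174, 3.1526)

df = n − k − 1 = 182 − 3 − 1 = 178.
t* = t_{0.025, 178} = 1.973381.
Margin = t* × SE = 1.973381 × 0.617 = 1.217576.
CI: 1.935 ± 1.217576 → (0.7174, 3.1526).
With 95% confidence, each one-unit increase in saturated fat intake is associated with a change of between 0.7174 and 3.1526 mg/dL in cholesterol level, holding the other predictors fixed.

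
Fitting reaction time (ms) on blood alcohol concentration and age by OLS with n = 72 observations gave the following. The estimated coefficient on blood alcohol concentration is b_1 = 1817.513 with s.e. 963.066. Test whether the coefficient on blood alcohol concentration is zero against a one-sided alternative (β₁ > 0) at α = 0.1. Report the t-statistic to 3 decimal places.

t = 1.887

H₀: β₁ = 0 vs H₁: β₁ > 0.
t = (b_1 − β₁⁰)/SE = 1817.513 / 963.066 = 1.887.
df = n − k − 1 = 72 − 2 − 1 = 69.
One-sided p ≈ 0.0317, which is < 0.1, so reject H₀.
There is evidence that the true slope on blood alcohol concentration is positive, holding the other predictors fixed.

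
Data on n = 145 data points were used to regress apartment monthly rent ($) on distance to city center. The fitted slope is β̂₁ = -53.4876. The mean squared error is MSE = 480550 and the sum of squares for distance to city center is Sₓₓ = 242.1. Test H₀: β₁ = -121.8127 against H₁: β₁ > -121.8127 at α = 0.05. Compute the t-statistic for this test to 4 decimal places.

t = 1.5336

SE(β̂₁) = √(MSE/Sₓₓ) = √(480550/242.1) = 44.5525.
t = (-53.4876 − (-121.8127)) / 44.5525 = 1.5336.
df = n − 2 = 143.
One-sided p ≈ 0.0637, which is ≥ 0.05, so fail to reject H₀.
The data do not give significant evidence that the true slope on distance to city center exceeds -121.8127 $ per unit.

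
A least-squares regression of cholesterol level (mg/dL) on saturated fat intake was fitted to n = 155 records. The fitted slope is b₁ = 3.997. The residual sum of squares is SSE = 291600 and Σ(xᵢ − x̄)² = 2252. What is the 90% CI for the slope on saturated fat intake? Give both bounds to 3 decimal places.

(2.475, 5.519)

MSE = SSE/(n − 2) = 291600/153 = 1905.88.
SE(b₁) = √(MSE/Sₓₓ) = √(1905.88/2252) = 0.919949.
df = n − 2 = 153.
t* = t_{0.05, 153} = 1.654874.
Margin = t* × SE = 1.654874 × 0.919949 = 1.52240.
CI: 3.997 ± 1.52240 → (2.475, 5.519).
With 90% confidence, each one-unit increase in saturated fat intake is associated with a change of between 2.475 and 5.519 mg/dL in cholesterol level.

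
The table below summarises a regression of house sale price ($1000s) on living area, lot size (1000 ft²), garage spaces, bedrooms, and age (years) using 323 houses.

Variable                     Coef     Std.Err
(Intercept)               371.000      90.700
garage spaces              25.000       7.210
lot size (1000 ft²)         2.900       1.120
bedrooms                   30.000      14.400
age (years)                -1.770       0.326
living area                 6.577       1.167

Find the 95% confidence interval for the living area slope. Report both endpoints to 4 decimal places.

(4.2810, 8.8730)

Read off: b = 6.577, SE = 1.167 for living area.
df = n − k − 1 = 323 − 5 − 1 = 317.
t* = t_{0.025, 317} = 1.967476.
Margin = t* × SE = 1.967476 × 1.167 = 2.296044.
CI: 6.577 ± 2.296044 → (4.2810, 8.8730).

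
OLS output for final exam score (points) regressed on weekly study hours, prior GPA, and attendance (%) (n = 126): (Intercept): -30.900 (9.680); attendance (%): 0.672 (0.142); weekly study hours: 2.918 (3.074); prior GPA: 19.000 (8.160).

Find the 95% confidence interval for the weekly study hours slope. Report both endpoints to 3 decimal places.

Read off: b = 2.918, SE = 3.074 for weekly study hours.
df = n − k − 1 = 126 − 3 − 1 = 122.
t* = t_{0.025, 122} = 1.9796.
Margin = t* × SE = 1.9796 × 3.074 = 6.08529.
CI: 2.918 ± 6.08529 → (-3.167, 9.003).

(-3.167, 9.003)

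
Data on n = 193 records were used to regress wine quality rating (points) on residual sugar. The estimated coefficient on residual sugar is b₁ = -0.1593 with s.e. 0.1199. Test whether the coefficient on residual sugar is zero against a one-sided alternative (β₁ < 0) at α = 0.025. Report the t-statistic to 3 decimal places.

t = -1.329

H₀: β₁ = 0 vs H₁: β₁ < 0.
t = (b₁ − β₁⁰)/SE = -0.1593 / 0.1199 = -1.329.
df = n − 2 = 193 − 2 = 191.
One-sided p ≈ 0.0928, which is ≥ 0.025, so fail to reject H₀.
The data do not give significant evidence that the true slope on residual sugar is negative.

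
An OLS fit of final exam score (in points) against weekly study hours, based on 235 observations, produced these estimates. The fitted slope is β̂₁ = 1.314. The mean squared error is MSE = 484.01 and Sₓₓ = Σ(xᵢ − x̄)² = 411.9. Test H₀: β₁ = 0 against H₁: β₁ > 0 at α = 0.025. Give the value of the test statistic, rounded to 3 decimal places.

SE(β̂₁) = √(MSE/Sₓₓ) = √(484.01/411.9) = 1.084.
t = 1.314 / 1.084 = 1.212.
df = n − 2 = 233.
One-sided p ≈ 0.1133, which is ≥ 0.025, so fail to reject H₀.
The data do not give significant evidence that the true slope on weekly study hours is positive.

t = 1.212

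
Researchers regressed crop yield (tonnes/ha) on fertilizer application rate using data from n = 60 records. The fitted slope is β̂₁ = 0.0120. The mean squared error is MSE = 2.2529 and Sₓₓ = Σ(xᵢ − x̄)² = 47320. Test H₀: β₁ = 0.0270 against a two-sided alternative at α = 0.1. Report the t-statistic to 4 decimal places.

SE(β̂₁) = √(MSE/Sₓₓ) = √(2.2529/47320) = 0.00689999.
t = (0.0120 − 0.0270) / 0.00689999 = -2.1739.
df = n − 2 = 58.
Two-sided p ≈ 0.0338, which is < 0.1, so reject H₀.
There is evidence that the true slope on fertilizer application rate differs from 0.0270 tonnes/ha per unit.

t = -2.1739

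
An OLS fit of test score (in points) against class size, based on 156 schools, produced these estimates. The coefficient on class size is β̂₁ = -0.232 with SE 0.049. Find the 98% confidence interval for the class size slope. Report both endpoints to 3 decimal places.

df = n − 2 = 156 − 2 = 154.
t* = t_{0.01, 154} = 2.350806.
Margin = t* × SE = 2.350806 × 0.049 = 0.11519.
CI: -0.232 ± 0.11519 → (-0.347, -0.117).
With 98% confidence, each one-unit increase in class size is associated with a change of between -0.347 and -0.117 points in test score.

(-0.347, -0.117)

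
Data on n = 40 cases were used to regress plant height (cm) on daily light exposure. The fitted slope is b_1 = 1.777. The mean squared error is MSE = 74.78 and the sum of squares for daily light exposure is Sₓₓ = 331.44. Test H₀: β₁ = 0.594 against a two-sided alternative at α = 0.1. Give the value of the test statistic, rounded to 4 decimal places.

t = 2.4905

SE(b_1) = √(MSE/Sₓₓ) = √(74.78/331.44) = 0.474996.
t = (1.777 − 0.594) / 0.474996 = 2.4905.
df = n − 2 = 38.
Two-sided p ≈ 0.0172, which is < 0.1, so reject H₀.
There is evidence that the true slope on daily light exposure differs from 0.594 cm per unit.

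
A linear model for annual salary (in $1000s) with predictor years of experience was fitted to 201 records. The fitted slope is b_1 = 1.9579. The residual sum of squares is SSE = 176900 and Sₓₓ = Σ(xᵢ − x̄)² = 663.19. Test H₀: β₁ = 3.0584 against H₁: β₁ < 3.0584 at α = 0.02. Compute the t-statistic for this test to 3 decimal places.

MSE = SSE/(n − 2) = 176900/199 = 888.945.
SE(b_1) = √(MSE/Sₓₓ) = √(888.945/663.19) = 1.15776.
t = (1.9579 − 3.0584) / 1.15776 = -0.951.
df = n − 2 = 199.
One-sided p ≈ 0.1715, which is ≥ 0.02, so fail to reject H₀.
The data do not give significant evidence that the true slope on years of experience is below 3.0584 $1000s per unit.

t = -0.951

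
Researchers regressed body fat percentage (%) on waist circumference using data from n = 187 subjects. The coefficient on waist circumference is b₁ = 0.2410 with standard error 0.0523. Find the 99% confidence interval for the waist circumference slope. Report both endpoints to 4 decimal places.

(0.1049, 0.3771)

df = n − 2 = 187 − 2 = 185.
t* = t_{0.005, 185} = 2.602665.
Margin = t* × SE = 2.602665 × 0.0523 = 0.136119.
CI: 0.2410 ± 0.136119 → (0.1049, 0.3771).
With 99% confidence, each one-unit increase in waist circumference is associated with a change of between 0.1049 and 0.3771 % in body fat percentage.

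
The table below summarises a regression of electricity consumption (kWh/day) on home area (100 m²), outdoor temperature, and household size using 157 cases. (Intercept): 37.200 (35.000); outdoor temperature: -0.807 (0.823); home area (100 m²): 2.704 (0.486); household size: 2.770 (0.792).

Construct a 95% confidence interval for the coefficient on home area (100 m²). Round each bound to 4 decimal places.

Read off: b = 2.704, SE = 0.486 for home area (100 m²).
df = n − k − 1 = 157 − 3 − 1 = 153.
t* = t_{0.025, 153} = 1.97559.
Margin = t* × SE = 1.97559 × 0.486 = 0.960137.
CI: 2.704 ± 0.960137 → (1.7439, 3.6641).

(1.7439, 3.6641)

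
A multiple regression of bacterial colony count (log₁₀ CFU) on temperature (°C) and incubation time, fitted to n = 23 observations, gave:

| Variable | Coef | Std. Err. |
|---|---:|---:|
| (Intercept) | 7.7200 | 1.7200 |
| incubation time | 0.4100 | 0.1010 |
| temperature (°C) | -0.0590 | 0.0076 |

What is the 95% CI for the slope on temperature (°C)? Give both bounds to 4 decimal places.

(-0.0749, -0.0431)

Read off: b = -0.0590, SE = 0.0076 for temperature (°C).
df = n − k − 1 = 23 − 2 − 1 = 20.
t* = t_{0.025, 20} = 2.085963.
Margin = t* × SE = 2.085963 × 0.0076 = 0.015853.
CI: -0.0590 ± 0.015853 → (-0.0749, -0.0431).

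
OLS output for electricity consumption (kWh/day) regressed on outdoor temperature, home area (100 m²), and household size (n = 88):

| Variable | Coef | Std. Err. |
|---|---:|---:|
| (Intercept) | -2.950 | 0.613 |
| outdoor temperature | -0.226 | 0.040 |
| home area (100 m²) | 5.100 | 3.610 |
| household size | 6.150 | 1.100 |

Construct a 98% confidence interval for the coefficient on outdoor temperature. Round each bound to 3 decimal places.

Read off: b = -0.226, SE = 0.040 for outdoor temperature.
df = n − k − 1 = 88 − 3 − 1 = 84.
t* = t_{0.01, 84} = 2.371564.
Margin = t* × SE = 2.371564 × 0.040 = 0.09486.
CI: -0.226 ± 0.09486 → (-0.321, -0.131).

(-0.321, -0.131)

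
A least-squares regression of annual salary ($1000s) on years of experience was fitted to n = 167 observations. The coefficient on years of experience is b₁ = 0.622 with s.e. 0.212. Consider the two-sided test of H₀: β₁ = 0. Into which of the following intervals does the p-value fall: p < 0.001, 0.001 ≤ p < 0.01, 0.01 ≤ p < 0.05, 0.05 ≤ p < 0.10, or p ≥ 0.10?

0.001 ≤ p < 0.01

t = 0.622 / 0.212 = 2.934.
df = n − 2 = 167 − 2 = 165.
Two-sided p = 2·P(T_{165} > |t|) ≈ 0.0038.
So 0.001 ≤ p < 0.01.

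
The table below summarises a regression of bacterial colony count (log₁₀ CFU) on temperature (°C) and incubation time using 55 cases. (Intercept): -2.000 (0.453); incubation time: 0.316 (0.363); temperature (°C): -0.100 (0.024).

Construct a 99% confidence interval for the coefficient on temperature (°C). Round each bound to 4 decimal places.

(-0.1642, -0.0358)

Read off: b = -0.100, SE = 0.024 for temperature (°C).
df = n − k − 1 = 55 − 2 − 1 = 52.
t* = t_{0.005, 52} = 2.673734.
Margin = t* × SE = 2.673734 × 0.024 = 0.064170.
CI: -0.100 ± 0.064170 → (-0.1642, -0.0358).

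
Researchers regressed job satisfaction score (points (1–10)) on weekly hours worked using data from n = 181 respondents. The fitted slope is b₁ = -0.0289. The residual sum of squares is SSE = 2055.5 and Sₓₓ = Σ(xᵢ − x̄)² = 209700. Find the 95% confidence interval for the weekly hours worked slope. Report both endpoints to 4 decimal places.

(-0.0435, -0.0143)

MSE = SSE/(n − 2) = 2055.5/179 = 11.4832.
SE(b₁) = √(MSE/Sₓₓ) = √(11.4832/209700) = 0.00740002.
df = n − 2 = 179.
t* = t_{0.025, 179} = 1.973305.
Margin = t* × SE = 1.973305 × 0.00740002 = 0.014603.
CI: -0.0289 ± 0.014603 → (-0.0435, -0.0143).
With 95% confidence, each one-unit increase in weekly hours worked is associated with a change of between -0.0435 and -0.0143 points (1–10) in job satisfaction score.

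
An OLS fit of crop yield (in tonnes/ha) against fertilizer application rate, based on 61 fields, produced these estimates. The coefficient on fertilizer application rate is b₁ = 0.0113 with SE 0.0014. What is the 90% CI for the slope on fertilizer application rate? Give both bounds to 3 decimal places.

df = n − 2 = 61 − 2 = 59.
t* = t_{0.05, 59} = 1.671093.
Margin = t* × SE = 1.671093 × 0.0014 = 0.00234.
CI: 0.0113 ± 0.00234 → (0.009, 0.014).
With 90% confidence, each one-unit increase in fertilizer application rate is associated with a change of between 0.009 and 0.014 tonnes/ha in crop yield.

(0.009, 0.014)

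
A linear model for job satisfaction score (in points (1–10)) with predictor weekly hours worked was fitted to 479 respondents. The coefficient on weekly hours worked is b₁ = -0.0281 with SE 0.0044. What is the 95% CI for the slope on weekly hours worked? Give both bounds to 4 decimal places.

df = n − 2 = 479 − 2 = 477.
t* = t_{0.025, 477} = 1.96495.
Margin = t* × SE = 1.96495 × 0.0044 = 0.008646.
CI: -0.0281 ± 0.008646 → (-0.0367, -0.0195).
With 95% confidence, each one-unit increase in weekly hours worked is associated with a change of between -0.0367 and -0.0195 points (1–10) in job satisfaction score.

(-0.0367, -0.0195)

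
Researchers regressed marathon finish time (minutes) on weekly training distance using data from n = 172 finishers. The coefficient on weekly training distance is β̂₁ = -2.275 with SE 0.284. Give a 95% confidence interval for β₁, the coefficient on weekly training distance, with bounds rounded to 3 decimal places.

(-2.836, -1.714)

df = n − 2 = 172 − 2 = 170.
t* = t_{0.025, 170} = 1.974017.
Margin = t* × SE = 1.974017 × 0.284 = 0.56062.
CI: -2.275 ± 0.56062 → (-2.836, -1.714).
With 95% confidence, each one-unit increase in weekly training distance is associated with a change of between -2.836 and -1.714 minutes in marathon finish time.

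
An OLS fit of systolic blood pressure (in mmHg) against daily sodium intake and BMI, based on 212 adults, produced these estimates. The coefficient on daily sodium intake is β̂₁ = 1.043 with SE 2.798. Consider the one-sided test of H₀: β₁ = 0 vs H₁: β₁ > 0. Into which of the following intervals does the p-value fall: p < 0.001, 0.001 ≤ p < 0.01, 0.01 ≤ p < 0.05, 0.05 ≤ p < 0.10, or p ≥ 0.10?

p ≥ 0.10

t = 1.043 / 2.798 = 0.373.
df = n − k − 1 = 212 − 2 − 1 = 209.
One-sided p = P(T_{209} > t) ≈ 0.3549.
So p ≥ 0.10.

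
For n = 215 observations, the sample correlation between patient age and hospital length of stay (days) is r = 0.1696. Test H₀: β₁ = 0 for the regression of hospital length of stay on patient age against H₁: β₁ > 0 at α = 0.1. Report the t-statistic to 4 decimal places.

t = 2.5116

t = r·√(n − 2)/√(1 − r²) = 0.1696·√213/√0.971236 = 2.5116.
df = n − 2 = 213.
One-sided p ≈ 0.0064, which is < 0.1, so reject H₀.
There is evidence of a linear association between patient age and hospital length of stay.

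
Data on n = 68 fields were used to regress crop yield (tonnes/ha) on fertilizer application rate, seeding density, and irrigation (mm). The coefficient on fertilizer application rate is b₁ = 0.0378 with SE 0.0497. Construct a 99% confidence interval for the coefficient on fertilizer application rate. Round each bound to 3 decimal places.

df = n − k − 1 = 68 − 3 − 1 = 64.
t* = t_{0.005, 64} = 2.654854.
Margin = t* × SE = 2.654854 × 0.0497 = 0.13195.
CI: 0.0378 ± 0.13195 → (-0.094, 0.170).
With 99% confidence, each one-unit increase in fertilizer application rate is associated with a change of between -0.094 and 0.170 tonnes/ha in crop yield, holding the other predictors fixed.

(-0.094, 0.170)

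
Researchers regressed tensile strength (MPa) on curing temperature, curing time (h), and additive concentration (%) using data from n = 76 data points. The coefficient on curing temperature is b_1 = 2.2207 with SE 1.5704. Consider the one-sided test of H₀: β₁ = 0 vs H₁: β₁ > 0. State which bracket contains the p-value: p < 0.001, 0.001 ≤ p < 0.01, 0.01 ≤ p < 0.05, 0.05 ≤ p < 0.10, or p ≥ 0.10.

0.05 ≤ p < 0.10

t = 2.2207 / 1.5704 = 1.414.
df = n − k − 1 = 76 − 3 − 1 = 72.
One-sided p = P(T_{72} > t) ≈ 0.0808.
So 0.05 ≤ p < 0.10.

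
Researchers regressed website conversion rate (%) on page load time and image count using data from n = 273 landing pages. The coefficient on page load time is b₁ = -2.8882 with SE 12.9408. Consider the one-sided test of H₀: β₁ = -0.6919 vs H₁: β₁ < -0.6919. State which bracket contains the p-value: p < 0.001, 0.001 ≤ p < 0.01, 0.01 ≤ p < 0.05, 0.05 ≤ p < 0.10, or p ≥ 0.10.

p ≥ 0.10

t = (-2.8882 − (-0.6919)) / 12.9408 = -0.170.
df = n − k − 1 = 273 − 2 − 1 = 270.
One-sided p = P(T_{270} < t) ≈ 0.4327.
So p ≥ 0.10.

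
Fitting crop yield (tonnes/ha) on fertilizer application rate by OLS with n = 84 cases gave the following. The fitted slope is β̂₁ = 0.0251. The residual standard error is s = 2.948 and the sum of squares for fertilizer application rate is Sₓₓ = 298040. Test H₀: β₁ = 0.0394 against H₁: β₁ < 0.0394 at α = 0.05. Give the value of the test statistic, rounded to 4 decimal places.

SE(β̂₁) = s/√Sₓₓ = 2.948/√298040 = 0.00539996.
t = (0.0251 − 0.0394) / 0.00539996 = -2.6482.
df = n − 2 = 82.
One-sided p ≈ 0.0049, which is < 0.05, so reject H₀.
There is evidence that the true slope on fertilizer application rate is below 0.0394 tonnes/ha per unit.

t = -2.6482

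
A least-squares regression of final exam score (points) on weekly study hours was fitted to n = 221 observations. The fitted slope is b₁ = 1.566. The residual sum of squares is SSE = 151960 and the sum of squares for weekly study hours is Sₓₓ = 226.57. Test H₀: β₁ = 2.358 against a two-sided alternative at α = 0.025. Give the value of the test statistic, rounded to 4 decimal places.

MSE = SSE/(n − 2) = 151960/219 = 693.881.
SE(b₁) = √(MSE/Sₓₓ) = √(693.881/226.57) = 1.75001.
t = (1.566 − 2.358) / 1.75001 = -0.4526.
df = n − 2 = 219.
Two-sided p ≈ 0.6513, which is ≥ 0.025, so fail to reject H₀.
The data are consistent with a true slope of 2.358 points per unit of weekly study hours.

t = -0.4526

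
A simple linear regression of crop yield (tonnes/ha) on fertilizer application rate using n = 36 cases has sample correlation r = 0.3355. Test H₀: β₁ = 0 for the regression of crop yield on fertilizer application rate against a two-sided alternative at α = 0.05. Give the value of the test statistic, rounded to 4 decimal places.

t = r·√(n − 2)/√(1 − r²) = 0.3355·√34/√0.88744 = 2.0766.
df = n − 2 = 34.
Two-sided p ≈ 0.0455, which is < 0.05, so reject H₀.
There is evidence of a linear association between fertilizer application rate and crop yield.

t = 2.0766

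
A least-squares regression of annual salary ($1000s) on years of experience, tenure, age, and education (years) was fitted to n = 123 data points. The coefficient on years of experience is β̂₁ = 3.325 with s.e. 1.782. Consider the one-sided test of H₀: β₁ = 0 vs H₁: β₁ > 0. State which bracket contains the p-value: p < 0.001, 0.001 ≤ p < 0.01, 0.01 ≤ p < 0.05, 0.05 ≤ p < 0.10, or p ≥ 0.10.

t = 3.325 / 1.782 = 1.866.
df = n − k − 1 = 123 − 4 − 1 = 118.
One-sided p = P(T_{118} > t) ≈ 0.0323.
So 0.01 ≤ p < 0.05.

0.01 ≤ p < 0.05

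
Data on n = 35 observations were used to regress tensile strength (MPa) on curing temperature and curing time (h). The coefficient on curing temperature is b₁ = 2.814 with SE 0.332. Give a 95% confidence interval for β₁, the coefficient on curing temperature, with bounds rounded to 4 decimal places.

df = n − k − 1 = 35 − 2 − 1 = 32.
t* = t_{0.025, 32} = 2.036933.
Margin = t* × SE = 2.036933 × 0.332 = 0.676262.
CI: 2.814 ± 0.676262 → (2.1377, 3.4903).
With 95% confidence, each one-unit increase in curing temperature is associated with a change of between 2.1377 and 3.4903 MPa in tensile strength, holding the other predictors fixed.

(2.1377, 3.4903)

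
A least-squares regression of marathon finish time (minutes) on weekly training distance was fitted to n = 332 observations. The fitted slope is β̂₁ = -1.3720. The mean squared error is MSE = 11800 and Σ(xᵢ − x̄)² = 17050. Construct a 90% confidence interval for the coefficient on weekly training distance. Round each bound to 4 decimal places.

SE(β̂₁) = √(MSE/Sₓₓ) = √(11800/17050) = 0.831915.
df = n − 2 = 330.
t* = t_{0.05, 330} = 1.649484.
Margin = t* × SE = 1.649484 × 0.831915 = 1.372230.
CI: -1.3720 ± 1.372230 → (-2.7442, 0.0002).
With 90% confidence, each one-unit increase in weekly training distance is associated with a change of between -2.7442 and 0.0002 minutes in marathon finish time.

(-2.7442, 0.0002)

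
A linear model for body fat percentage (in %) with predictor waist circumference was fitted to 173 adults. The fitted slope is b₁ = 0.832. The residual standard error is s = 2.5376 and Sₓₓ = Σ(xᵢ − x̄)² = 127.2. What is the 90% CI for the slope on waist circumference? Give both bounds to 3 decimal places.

SE(b₁) = s/√Sₓₓ = 2.5376/√127.2 = 0.224998.
df = n − 2 = 171.
t* = t_{0.05, 171} = 1.653813.
Margin = t* × SE = 1.653813 × 0.224998 = 0.37211.
CI: 0.832 ± 0.37211 → (0.460, 1.204).
With 90% confidence, each one-unit increase in waist circumference is associated with a change of between 0.460 and 1.204 % in body fat percentage.

(0.460, 1.204)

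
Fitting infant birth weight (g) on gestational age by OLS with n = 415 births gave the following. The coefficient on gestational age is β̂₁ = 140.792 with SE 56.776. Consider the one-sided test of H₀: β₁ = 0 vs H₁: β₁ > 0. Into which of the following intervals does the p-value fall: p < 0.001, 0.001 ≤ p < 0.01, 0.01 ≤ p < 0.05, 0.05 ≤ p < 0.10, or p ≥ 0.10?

0.001 ≤ p < 0.01

t = 140.792 / 56.776 = 2.480.
df = n − 2 = 415 − 2 = 413.
One-sided p = P(T_{413} > t) ≈ 0.0068.
So 0.001 ≤ p < 0.01.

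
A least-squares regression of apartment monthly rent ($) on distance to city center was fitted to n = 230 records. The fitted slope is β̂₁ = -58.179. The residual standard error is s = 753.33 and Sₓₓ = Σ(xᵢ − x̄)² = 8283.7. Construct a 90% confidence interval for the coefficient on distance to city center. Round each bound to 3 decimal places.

SE(β̂₁) = s/√Sₓₓ = 753.33/√8283.7 = 8.277.
df = n − 2 = 228.
t* = t_{0.05, 228} = 1.651564.
Margin = t* × SE = 1.651564 × 8.277 = 13.67000.
CI: -58.179 ± 13.67000 → (-71.849, -44.509).
With 90% confidence, each one-unit increase in distance to city center is associated with a change of between -71.849 and -44.509 $ in apartment monthly rent.

(-71.849, -44.509)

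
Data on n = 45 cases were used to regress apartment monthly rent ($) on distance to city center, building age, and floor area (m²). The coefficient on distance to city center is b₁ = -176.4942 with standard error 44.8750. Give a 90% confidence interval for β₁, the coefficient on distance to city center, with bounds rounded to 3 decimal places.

(-252.013, -100.975)

df = n − k − 1 = 45 − 3 − 1 = 41.
t* = t_{0.05, 41} = 1.682878.
Margin = t* × SE = 1.682878 × 44.8750 = 75.51915.
CI: -176.4942 ± 75.51915 → (-252.013, -100.975).
With 90% confidence, each one-unit increase in distance to city center is associated with a change of between -252.013 and -100.975 $ in apartment monthly rent, holding the other predictors fixed.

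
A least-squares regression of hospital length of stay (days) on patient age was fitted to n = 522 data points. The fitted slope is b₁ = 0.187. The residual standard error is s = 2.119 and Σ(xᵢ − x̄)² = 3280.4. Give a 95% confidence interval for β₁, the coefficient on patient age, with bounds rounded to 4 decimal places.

(0.1143, 0.2597)

SE(b₁) = s/√Sₓₓ = 2.119/√3280.4 = 0.0369971.
df = n − 2 = 520.
t* = t_{0.025, 520} = 1.964537.
Margin = t* × SE = 1.964537 × 0.0369971 = 0.072682.
CI: 0.187 ± 0.072682 → (0.1143, 0.2597).
With 95% confidence, each one-unit increase in patient age is associated with a change of between 0.1143 and 0.2597 days in hospital length of stay.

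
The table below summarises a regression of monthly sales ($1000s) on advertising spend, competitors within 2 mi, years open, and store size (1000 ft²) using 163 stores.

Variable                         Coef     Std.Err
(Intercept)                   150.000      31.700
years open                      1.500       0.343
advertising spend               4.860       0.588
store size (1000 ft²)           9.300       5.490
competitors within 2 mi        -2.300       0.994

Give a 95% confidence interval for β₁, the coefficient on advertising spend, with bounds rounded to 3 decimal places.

(3.699, 6.021)

Read off: b = 4.860, SE = 0.588 for advertising spend.
df = n − k − 1 = 163 − 4 − 1 = 158.
t* = t_{0.025, 158} = 1.975092.
Margin = t* × SE = 1.975092 × 0.588 = 1.16135.
CI: 4.860 ± 1.16135 → (3.699, 6.021).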